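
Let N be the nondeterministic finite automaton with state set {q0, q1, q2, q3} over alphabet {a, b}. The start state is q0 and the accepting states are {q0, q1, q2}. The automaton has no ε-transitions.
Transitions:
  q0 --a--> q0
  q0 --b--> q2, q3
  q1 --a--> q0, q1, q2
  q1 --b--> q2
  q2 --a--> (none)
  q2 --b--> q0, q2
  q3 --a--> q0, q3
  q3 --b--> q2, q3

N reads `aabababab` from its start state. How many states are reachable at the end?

2

Start: {q0}
read a: {q0}
read a: {q0}
read b: {q2, q3}
read a: {q0, q3}
read b: {q2, q3}
read a: {q0, q3}
read b: {q2, q3}
read a: {q0, q3}
read b: {q2, q3}
Final reachable set {q2, q3} has 2 states.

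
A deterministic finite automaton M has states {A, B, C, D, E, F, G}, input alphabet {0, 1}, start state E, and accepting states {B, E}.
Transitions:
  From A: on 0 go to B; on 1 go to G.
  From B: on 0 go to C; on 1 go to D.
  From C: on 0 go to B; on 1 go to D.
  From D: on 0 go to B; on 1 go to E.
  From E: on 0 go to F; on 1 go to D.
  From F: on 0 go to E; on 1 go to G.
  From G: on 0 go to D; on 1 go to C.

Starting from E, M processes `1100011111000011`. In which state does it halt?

E --1--> D
D --1--> E
E --0--> F
F --0--> E
E --0--> F
F --1--> G
G --1--> C
C --1--> D
D --1--> E
E --1--> D
D --0--> B
B --0--> C
C --0--> B
B --0--> C
C --1--> D
D --1--> E

E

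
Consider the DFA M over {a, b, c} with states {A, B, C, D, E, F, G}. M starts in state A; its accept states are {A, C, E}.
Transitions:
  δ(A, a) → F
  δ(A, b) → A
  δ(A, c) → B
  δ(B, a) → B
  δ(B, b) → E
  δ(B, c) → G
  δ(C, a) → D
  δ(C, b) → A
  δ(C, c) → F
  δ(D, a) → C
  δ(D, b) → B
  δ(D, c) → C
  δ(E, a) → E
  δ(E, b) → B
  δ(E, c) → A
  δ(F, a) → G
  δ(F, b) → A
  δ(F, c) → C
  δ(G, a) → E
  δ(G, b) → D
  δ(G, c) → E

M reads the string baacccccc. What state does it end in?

A

A --b--> A
A --a--> F
F --a--> G
G --c--> E
E --c--> A
A --c--> B
B --c--> G
G --c--> E
E --c--> A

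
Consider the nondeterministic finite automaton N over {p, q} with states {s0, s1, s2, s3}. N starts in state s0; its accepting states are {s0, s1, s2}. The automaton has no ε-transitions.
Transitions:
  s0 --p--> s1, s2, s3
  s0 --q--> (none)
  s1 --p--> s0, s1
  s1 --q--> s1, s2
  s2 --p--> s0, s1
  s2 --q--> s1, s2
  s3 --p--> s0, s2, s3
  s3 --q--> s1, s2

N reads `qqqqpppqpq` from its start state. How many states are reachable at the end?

0

Start: {s0}
read q: {}
The reachable set is empty and stays empty for the remaining 9 symbols.
Final reachable set {} has 0 states.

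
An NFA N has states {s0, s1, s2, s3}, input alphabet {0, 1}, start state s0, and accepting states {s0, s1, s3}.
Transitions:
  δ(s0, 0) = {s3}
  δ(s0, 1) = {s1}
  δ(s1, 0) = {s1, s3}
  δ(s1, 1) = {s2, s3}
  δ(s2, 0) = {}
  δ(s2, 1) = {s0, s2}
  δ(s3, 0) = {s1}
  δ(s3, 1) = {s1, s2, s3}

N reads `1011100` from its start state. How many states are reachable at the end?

Start: {s0}
read 1: {s1}
read 0: {s1, s3}
read 1: {s1, s2, s3}
read 1: {s0, s1, s2, s3}
read 1: {s0, s1, s2, s3}
read 0: {s1, s3}
read 0: {s1, s3}
Final reachable set {s1, s3} has 2 states.

2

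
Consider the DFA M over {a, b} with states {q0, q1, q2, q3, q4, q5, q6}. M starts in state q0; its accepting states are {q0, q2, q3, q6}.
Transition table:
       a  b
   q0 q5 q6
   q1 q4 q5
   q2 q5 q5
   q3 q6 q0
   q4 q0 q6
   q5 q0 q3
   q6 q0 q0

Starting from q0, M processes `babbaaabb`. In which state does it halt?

q0

q0 --b--> q6
q6 --a--> q0
q0 --b--> q6
q6 --b--> q0
q0 --a--> q5
q5 --a--> q0
q0 --a--> q5
q5 --b--> q3
q3 --b--> q0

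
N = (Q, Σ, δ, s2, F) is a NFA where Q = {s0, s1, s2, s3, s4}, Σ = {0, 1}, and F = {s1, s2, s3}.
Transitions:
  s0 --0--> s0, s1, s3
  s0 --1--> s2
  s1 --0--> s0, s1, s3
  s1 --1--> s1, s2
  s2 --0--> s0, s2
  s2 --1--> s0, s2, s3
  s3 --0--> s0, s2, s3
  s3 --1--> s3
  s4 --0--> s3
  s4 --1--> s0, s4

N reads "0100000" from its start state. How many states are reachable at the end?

4

Start: {s2}
read 0: {s0, s2}
read 1: {s0, s2, s3}
read 0: {s0, s1, s2, s3}
read 0: {s0, s1, s2, s3}
read 0: {s0, s1, s2, s3}
read 0: {s0, s1, s2, s3}
read 0: {s0, s1, s2, s3}
Final reachable set {s0, s1, s2, s3} has 4 states.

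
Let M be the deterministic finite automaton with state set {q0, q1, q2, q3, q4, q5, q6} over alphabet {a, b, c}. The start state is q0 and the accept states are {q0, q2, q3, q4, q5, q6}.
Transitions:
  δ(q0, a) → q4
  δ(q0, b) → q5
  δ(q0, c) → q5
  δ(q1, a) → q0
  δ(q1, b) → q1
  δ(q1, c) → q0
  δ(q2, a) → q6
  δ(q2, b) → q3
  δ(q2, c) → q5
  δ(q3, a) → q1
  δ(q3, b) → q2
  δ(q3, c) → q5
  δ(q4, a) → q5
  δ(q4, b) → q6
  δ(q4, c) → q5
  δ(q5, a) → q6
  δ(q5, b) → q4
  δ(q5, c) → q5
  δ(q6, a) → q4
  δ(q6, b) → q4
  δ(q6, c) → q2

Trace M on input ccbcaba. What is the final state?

q5

q0 --c--> q5
q5 --c--> q5
q5 --b--> q4
q4 --c--> q5
q5 --a--> q6
q6 --b--> q4
q4 --a--> q5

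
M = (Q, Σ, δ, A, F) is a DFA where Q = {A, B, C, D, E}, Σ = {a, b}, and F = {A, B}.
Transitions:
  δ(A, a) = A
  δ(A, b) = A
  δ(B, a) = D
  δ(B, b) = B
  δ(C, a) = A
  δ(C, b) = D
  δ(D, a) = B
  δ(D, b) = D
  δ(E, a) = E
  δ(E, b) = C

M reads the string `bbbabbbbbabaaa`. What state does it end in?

A

A --b--> A
A --b--> A
A --b--> A
A --a--> A
A --b--> A
A --b--> A
A --b--> A
A --b--> A
A --b--> A
A --a--> A
A --b--> A
A --a--> A
A --a--> A
A --a--> A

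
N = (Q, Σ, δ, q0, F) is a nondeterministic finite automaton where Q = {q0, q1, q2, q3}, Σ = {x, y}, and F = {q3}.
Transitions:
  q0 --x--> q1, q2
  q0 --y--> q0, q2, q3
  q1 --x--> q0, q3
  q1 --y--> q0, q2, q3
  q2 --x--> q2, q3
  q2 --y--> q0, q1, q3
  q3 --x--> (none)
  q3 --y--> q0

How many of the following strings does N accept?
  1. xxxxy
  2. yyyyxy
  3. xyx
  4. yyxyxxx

xxxxy: accepted
yyyyxy: accepted
xyx: accepted
yyxyxxx: accepted

4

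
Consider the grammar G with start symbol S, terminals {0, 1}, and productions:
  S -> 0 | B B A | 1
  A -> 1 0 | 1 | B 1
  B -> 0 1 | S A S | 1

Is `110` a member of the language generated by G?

no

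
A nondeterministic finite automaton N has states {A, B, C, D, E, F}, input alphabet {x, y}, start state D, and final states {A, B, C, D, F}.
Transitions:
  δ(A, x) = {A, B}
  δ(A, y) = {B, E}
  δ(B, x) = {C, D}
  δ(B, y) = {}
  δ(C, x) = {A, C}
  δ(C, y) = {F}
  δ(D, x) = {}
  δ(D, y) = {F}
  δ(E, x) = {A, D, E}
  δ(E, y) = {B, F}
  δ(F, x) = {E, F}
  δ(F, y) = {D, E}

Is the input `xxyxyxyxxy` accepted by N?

Start: {D}
read x: {}
The reachable set is empty and stays empty for the remaining 9 symbols.
Reachable ∩ accepting = {} — empty.

rejected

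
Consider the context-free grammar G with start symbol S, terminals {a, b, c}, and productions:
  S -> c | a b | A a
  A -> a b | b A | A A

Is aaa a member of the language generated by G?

no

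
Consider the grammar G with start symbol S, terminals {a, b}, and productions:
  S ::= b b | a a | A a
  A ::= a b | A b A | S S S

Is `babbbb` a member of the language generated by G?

no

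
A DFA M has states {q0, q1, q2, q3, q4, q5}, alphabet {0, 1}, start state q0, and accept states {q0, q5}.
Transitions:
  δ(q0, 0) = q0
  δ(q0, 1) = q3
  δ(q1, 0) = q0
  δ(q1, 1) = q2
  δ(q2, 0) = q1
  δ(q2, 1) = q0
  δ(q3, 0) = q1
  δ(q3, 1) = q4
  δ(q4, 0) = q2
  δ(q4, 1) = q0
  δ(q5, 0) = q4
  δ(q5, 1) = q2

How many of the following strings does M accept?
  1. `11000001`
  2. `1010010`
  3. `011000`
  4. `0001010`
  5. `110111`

1

`11000001`: rejected
`1010010`: rejected
`011000`: accepted
`0001010`: rejected
`110111`: rejected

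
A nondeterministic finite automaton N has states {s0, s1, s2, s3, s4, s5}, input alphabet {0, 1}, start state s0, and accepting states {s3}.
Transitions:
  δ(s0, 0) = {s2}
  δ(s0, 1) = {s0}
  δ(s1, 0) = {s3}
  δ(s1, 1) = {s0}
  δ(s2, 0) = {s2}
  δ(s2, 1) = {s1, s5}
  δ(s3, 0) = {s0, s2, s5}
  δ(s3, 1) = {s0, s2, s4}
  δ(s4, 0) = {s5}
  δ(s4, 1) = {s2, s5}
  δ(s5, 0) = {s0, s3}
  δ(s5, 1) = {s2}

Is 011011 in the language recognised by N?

rejected

Start: {s0}
read 0: {s2}
read 1: {s1, s5}
read 1: {s0, s2}
read 0: {s2}
read 1: {s1, s5}
read 1: {s0, s2}
Reachable ∩ accepting = {} — empty.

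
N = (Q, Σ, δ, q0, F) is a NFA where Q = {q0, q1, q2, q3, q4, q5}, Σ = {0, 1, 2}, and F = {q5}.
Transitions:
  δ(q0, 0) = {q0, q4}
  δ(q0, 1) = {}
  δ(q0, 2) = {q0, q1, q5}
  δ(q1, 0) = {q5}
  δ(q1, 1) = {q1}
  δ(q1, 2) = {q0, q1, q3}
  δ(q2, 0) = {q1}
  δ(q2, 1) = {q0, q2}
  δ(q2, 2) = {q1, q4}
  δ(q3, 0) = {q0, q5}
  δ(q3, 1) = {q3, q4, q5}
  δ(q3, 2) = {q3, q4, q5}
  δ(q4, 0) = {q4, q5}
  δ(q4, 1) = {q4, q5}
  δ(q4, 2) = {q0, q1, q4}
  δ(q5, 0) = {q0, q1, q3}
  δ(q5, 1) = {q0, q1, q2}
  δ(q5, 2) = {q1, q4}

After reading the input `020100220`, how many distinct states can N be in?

5

Start: {q0}
read 0: {q0, q4}
read 2: {q0, q1, q4, q5}
read 0: {q0, q1, q3, q4, q5}
read 1: {q0, q1, q2, q3, q4, q5}
read 0: {q0, q1, q3, q4, q5}
read 0: {q0, q1, q3, q4, q5}
read 2: {q0, q1, q3, q4, q5}
read 2: {q0, q1, q3, q4, q5}
read 0: {q0, q1, q3, q4, q5}
Final reachable set {q0, q1, q3, q4, q5} has 5 states.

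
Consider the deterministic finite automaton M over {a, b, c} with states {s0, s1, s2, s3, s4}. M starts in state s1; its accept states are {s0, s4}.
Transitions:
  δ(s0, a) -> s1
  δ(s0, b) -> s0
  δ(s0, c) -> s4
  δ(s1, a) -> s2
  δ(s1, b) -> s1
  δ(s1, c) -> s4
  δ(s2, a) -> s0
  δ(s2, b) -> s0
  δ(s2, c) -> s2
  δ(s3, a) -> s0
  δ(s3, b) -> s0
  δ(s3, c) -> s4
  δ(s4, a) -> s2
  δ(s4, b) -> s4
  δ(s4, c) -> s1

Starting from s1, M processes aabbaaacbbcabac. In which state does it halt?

s4

s1 --a--> s2
s2 --a--> s0
s0 --b--> s0
s0 --b--> s0
s0 --a--> s1
s1 --a--> s2
s2 --a--> s0
s0 --c--> s4
s4 --b--> s4
s4 --b--> s4
s4 --c--> s1
s1 --a--> s2
s2 --b--> s0
s0 --a--> s1
s1 --c--> s4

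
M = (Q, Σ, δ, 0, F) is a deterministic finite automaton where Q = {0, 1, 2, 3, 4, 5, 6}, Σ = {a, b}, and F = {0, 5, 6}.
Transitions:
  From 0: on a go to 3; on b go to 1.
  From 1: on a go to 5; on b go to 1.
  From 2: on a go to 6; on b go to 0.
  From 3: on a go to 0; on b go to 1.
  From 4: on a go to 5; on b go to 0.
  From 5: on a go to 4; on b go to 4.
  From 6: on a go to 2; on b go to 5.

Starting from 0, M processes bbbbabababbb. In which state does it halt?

0 --b--> 1
1 --b--> 1
1 --b--> 1
1 --b--> 1
1 --a--> 5
5 --b--> 4
4 --a--> 5
5 --b--> 4
4 --a--> 5
5 --b--> 4
4 --b--> 0
0 --b--> 1

1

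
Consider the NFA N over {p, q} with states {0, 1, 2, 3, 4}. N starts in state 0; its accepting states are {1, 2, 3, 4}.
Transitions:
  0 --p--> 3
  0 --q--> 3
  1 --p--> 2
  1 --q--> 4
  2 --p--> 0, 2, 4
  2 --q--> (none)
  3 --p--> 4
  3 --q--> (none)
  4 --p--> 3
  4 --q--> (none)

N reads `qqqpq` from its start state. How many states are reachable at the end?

Start: {0}
read q: {3}
read q: {}
The reachable set is empty and stays empty for the remaining 3 symbols.
Final reachable set {} has 0 states.

0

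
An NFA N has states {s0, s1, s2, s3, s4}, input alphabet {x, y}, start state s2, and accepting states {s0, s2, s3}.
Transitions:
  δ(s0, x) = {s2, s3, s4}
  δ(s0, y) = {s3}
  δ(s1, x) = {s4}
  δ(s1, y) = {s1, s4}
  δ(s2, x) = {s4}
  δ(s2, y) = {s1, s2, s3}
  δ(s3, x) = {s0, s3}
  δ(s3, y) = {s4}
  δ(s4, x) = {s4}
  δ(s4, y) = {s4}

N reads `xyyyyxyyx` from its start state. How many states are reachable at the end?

Start: {s2}
read x: {s4}
read y: {s4}
read y: {s4}
read y: {s4}
read y: {s4}
read x: {s4}
read y: {s4}
read y: {s4}
read x: {s4}
Final reachable set {s4} has 1 state.

1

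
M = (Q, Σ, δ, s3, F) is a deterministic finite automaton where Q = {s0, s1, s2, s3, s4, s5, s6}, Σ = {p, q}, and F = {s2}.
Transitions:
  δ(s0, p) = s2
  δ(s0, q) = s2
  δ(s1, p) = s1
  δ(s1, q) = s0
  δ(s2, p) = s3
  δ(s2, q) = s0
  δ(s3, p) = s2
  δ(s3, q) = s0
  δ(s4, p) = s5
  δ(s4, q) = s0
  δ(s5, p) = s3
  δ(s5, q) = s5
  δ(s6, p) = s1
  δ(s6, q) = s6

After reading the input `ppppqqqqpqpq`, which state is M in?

s0

s3 --p--> s2
s2 --p--> s3
s3 --p--> s2
s2 --p--> s3
s3 --q--> s0
s0 --q--> s2
s2 --q--> s0
s0 --q--> s2
s2 --p--> s3
s3 --q--> s0
s0 --p--> s2
s2 --q--> s0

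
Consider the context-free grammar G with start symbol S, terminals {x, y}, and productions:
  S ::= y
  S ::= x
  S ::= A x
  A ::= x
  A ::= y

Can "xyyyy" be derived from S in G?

no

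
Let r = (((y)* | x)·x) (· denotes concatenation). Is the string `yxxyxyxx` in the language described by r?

no

No split of yxxyxyxx into u·v has ((y)*|x) matching u and x matching v.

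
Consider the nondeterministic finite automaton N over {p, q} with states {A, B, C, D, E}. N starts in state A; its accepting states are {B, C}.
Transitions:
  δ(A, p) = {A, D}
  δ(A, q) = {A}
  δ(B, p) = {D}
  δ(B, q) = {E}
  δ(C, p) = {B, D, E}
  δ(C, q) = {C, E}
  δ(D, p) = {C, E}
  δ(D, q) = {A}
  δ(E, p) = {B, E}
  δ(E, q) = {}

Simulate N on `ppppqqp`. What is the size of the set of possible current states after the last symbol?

Start: {A}
read p: {A, D}
read p: {A, C, D, E}
read p: {A, B, C, D, E}
read p: {A, B, C, D, E}
read q: {A, C, E}
read q: {A, C, E}
read p: {A, B, D, E}
Final reachable set {A, B, D, E} has 4 states.

4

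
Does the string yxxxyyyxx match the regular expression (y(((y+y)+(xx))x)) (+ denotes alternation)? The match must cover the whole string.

No split of yxxxyyyxx into u·v has y matching u and (((y+y)+(xx))x) matching v.

no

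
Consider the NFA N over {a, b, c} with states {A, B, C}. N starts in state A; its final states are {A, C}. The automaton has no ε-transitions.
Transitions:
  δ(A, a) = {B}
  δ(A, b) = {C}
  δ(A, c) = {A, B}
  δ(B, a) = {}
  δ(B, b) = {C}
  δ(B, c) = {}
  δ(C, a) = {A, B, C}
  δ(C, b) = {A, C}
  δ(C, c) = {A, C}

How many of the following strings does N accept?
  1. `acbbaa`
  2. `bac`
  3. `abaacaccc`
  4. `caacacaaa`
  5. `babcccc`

3

`acbbaa`: rejected
`bac`: accepted
`abaacaccc`: accepted
`caacacaaa`: rejected
`babcccc`: accepted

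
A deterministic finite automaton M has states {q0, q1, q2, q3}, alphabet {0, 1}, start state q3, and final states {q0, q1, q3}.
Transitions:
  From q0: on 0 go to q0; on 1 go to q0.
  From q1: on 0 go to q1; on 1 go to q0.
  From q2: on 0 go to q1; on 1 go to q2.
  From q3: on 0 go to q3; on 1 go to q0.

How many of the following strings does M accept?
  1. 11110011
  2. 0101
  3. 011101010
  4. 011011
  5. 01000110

5

11110011: accepted
0101: accepted
011101010: accepted
011011: accepted
01000110: accepted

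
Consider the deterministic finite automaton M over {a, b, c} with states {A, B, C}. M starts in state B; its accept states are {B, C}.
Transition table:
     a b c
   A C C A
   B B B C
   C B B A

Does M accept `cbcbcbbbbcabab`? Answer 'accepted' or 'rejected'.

accepted

B --c--> C
C --b--> B
B --c--> C
C --b--> B
B --c--> C
C --b--> B
B --b--> B
B --b--> B
B --b--> B
B --c--> C
C --a--> B
B --b--> B
B --a--> B
B --b--> B
End in state B, which is an accepting state.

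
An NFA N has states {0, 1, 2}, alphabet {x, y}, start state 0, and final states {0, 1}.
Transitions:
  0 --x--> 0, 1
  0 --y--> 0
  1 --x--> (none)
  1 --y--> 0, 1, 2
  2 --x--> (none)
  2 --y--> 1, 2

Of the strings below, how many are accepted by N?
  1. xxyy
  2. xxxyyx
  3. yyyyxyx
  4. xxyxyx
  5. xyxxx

xxyy: accepted
xxxyyx: accepted
yyyyxyx: accepted
xxyxyx: accepted
xyxxx: accepted

5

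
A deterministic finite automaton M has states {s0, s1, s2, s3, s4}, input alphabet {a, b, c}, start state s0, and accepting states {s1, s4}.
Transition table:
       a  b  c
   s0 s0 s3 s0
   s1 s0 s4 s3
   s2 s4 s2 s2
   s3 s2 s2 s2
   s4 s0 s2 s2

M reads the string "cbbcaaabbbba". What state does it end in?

s0 --c--> s0
s0 --b--> s3
s3 --b--> s2
s2 --c--> s2
s2 --a--> s4
s4 --a--> s0
s0 --a--> s0
s0 --b--> s3
s3 --b--> s2
s2 --b--> s2
s2 --b--> s2
s2 --a--> s4

s4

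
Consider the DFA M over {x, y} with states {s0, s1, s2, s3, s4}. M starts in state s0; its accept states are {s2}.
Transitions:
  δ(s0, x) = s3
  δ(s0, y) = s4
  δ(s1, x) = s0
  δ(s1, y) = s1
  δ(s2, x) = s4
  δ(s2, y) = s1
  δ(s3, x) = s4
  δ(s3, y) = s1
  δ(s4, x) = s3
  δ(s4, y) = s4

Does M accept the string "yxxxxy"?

s0 --y--> s4
s4 --x--> s3
s3 --x--> s4
s4 --x--> s3
s3 --x--> s4
s4 --y--> s4
End in state s4, which is not an accepting state.

rejected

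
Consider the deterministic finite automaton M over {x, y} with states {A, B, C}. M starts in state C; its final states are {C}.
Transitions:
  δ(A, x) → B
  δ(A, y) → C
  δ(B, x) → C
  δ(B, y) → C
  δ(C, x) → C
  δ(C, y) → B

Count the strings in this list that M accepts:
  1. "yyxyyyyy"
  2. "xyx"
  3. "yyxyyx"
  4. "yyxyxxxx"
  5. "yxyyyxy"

"yyxyyyyy": rejected
"xyx": accepted
"yyxyyx": accepted
"yyxyxxxx": accepted
"yxyyyxy": rejected

3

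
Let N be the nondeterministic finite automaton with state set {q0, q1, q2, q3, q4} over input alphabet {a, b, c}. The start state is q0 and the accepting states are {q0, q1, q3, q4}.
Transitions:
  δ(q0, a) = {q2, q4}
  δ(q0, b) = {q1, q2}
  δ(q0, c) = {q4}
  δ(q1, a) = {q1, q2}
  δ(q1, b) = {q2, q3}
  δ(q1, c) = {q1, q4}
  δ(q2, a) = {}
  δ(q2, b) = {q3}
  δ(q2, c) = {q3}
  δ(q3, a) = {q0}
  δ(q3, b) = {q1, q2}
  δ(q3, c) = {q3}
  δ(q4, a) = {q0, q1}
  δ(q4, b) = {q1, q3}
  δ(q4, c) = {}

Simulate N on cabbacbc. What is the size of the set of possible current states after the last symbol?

Start: {q0}
read c: {q4}
read a: {q0, q1}
read b: {q1, q2, q3}
read b: {q1, q2, q3}
read a: {q0, q1, q2}
read c: {q1, q3, q4}
read b: {q1, q2, q3}
read c: {q1, q3, q4}
Final reachable set {q1, q3, q4} has 3 states.

3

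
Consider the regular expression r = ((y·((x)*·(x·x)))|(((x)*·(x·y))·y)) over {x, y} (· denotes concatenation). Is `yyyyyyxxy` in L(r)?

Neither (y·((x)*·(x·x))) nor (((x)*·(x·y))·y) matches yyyyyyxxy.

no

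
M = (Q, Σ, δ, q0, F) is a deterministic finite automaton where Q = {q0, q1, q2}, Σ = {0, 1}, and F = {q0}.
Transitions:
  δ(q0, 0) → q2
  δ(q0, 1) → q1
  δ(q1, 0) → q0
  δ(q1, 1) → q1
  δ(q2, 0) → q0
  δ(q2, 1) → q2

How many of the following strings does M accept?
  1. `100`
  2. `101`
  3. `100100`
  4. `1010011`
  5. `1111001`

0

`100`: rejected
`101`: rejected
`100100`: rejected
`1010011`: rejected
`1111001`: rejected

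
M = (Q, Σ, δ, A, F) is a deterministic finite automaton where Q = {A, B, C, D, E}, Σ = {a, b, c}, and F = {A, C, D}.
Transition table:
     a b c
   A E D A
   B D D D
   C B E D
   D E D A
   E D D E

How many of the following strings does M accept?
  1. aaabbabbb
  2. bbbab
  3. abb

aaabbabbb: accepted
bbbab: accepted
abb: accepted

3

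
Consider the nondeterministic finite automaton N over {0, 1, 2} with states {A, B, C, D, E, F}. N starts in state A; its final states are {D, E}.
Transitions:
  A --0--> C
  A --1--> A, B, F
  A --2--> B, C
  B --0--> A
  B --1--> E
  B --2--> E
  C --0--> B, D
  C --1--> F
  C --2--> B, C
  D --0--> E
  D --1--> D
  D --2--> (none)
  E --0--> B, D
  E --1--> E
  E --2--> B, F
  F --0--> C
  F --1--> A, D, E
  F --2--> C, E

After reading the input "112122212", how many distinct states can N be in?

Start: {A}
read 1: {A, B, F}
read 1: {A, B, D, E, F}
read 2: {B, C, E, F}
read 1: {A, D, E, F}
read 2: {B, C, E, F}
read 2: {B, C, E, F}
read 2: {B, C, E, F}
read 1: {A, D, E, F}
read 2: {B, C, E, F}
Final reachable set {B, C, E, F} has 4 states.

4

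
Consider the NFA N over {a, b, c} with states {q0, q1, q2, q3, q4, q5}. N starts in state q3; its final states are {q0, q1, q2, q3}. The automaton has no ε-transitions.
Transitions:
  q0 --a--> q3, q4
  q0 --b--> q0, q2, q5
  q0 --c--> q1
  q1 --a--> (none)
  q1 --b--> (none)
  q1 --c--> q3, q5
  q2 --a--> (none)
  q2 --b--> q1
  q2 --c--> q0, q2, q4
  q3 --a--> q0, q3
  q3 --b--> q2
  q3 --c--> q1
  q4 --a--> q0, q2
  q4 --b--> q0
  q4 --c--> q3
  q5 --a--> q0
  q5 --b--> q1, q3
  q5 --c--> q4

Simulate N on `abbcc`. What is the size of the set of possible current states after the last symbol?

6

Start: {q3}
read a: {q0, q3}
read b: {q0, q2, q5}
read b: {q0, q1, q2, q3, q5}
read c: {q0, q1, q2, q3, q4, q5}
read c: {q0, q1, q2, q3, q4, q5}
Final reachable set {q0, q1, q2, q3, q4, q5} has 6 states.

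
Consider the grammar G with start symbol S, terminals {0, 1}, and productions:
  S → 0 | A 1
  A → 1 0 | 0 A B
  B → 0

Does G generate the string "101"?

S ⇒ A1 ⇒ 101

yes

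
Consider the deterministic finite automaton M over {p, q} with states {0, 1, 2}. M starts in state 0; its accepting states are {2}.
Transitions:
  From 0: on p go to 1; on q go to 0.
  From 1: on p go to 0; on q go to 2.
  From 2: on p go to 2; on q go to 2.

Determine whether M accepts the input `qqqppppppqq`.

0 --q--> 0
0 --q--> 0
0 --q--> 0
0 --p--> 1
1 --p--> 0
0 --p--> 1
1 --p--> 0
0 --p--> 1
1 --p--> 0
0 --q--> 0
0 --q--> 0
End in state 0, which is not an accepting state.

rejected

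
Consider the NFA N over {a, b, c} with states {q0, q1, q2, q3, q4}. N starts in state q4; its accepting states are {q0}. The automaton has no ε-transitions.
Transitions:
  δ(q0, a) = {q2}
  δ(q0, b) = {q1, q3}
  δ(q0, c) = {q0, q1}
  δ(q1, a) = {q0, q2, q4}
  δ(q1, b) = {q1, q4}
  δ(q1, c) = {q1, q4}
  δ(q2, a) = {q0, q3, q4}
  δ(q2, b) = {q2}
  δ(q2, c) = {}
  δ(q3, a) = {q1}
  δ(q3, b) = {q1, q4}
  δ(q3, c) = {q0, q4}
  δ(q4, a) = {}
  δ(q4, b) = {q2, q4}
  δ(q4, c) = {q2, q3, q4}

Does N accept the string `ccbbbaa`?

accepted

Start: {q4}
read c: {q2, q3, q4}
read c: {q0, q2, q3, q4}
read b: {q1, q2, q3, q4}
read b: {q1, q2, q4}
read b: {q1, q2, q4}
read a: {q0, q2, q3, q4}
read a: {q0, q1, q2, q3, q4}
Reachable ∩ accepting = {q0} — nonempty.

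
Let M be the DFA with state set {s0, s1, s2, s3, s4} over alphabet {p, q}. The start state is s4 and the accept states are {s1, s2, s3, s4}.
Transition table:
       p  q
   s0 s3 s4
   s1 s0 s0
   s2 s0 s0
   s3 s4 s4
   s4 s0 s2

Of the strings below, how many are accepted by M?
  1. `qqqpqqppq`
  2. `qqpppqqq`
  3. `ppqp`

`qqqpqqppq`: accepted
`qqpppqqq`: rejected
`ppqp`: rejected

1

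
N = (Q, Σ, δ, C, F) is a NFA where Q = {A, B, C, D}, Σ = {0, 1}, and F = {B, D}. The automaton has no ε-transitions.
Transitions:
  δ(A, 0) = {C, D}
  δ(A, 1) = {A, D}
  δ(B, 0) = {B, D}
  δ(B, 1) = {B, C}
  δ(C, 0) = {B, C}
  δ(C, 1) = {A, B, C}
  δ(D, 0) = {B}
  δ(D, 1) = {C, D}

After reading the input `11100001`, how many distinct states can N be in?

Start: {C}
read 1: {A, B, C}
read 1: {A, B, C, D}
read 1: {A, B, C, D}
read 0: {B, C, D}
read 0: {B, C, D}
read 0: {B, C, D}
read 0: {B, C, D}
read 1: {A, B, C, D}
Final reachable set {A, B, C, D} has 4 states.

4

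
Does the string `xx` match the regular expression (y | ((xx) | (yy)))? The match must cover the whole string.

yes

The right alternative ((xx)|(yy)) matches xx.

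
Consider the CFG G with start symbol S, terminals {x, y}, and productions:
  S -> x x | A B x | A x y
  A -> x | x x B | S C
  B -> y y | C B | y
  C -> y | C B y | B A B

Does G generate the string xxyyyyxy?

S ⇒ Axy ⇒ xxBxy ⇒ xxCBxy ⇒ xxCByBxy ⇒ xxyByBxy ⇒ xxyyyBxy ⇒ xxyyyyxy

yes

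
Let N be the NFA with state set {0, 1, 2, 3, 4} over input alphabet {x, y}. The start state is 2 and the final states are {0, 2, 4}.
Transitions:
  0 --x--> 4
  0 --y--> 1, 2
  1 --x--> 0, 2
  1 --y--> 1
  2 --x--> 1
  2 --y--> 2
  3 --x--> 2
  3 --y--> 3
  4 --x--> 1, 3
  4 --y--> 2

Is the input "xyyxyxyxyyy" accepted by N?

Start: {2}
read x: {1}
read y: {1}
read y: {1}
read x: {0, 2}
read y: {1, 2}
read x: {0, 1, 2}
read y: {1, 2}
read x: {0, 1, 2}
read y: {1, 2}
read y: {1, 2}
read y: {1, 2}
Reachable ∩ accepting = {2} — nonempty.

accepted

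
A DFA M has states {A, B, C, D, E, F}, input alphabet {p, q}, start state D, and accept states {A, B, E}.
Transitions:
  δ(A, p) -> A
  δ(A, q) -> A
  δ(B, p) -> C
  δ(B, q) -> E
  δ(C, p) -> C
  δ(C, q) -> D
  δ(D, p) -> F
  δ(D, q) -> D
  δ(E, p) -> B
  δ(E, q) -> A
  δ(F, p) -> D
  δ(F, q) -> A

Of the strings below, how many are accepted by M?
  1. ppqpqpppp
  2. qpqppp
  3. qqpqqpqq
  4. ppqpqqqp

4

ppqpqpppp: accepted
qpqppp: accepted
qqpqqpqq: accepted
ppqpqqqp: accepted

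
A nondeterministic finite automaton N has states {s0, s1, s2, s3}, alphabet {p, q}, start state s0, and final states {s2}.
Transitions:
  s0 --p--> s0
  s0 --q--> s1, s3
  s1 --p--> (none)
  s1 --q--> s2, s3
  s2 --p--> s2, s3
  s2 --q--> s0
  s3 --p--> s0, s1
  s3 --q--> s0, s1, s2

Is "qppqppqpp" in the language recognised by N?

Start: {s0}
read q: {s1, s3}
read p: {s0, s1}
read p: {s0}
read q: {s1, s3}
read p: {s0, s1}
read p: {s0}
read q: {s1, s3}
read p: {s0, s1}
read p: {s0}
Reachable ∩ accepting = {} — empty.

rejected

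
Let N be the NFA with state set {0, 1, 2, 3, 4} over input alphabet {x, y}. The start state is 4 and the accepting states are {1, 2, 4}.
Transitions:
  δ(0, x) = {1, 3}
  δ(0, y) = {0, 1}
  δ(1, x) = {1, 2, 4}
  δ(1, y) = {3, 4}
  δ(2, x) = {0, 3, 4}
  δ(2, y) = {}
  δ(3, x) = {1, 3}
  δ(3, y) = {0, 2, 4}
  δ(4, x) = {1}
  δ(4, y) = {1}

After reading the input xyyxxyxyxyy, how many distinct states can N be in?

5

Start: {4}
read x: {1}
read y: {3, 4}
read y: {0, 1, 2, 4}
read x: {0, 1, 2, 3, 4}
read x: {0, 1, 2, 3, 4}
read y: {0, 1, 2, 3, 4}
read x: {0, 1, 2, 3, 4}
read y: {0, 1, 2, 3, 4}
read x: {0, 1, 2, 3, 4}
read y: {0, 1, 2, 3, 4}
read y: {0, 1, 2, 3, 4}
Final reachable set {0, 1, 2, 3, 4} has 5 states.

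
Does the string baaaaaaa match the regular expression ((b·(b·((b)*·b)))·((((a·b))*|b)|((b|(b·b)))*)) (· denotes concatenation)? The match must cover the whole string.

no

No split of baaaaaaa into u·v has (b·(b·((b)*·b))) matching u and ((((a·b))*|b)|((b|(b·b)))*) matching v.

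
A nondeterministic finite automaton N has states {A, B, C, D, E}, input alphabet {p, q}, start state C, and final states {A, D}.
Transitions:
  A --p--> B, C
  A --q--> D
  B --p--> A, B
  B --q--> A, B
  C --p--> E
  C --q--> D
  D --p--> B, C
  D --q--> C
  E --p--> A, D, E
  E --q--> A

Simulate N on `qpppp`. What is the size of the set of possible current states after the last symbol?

5

Start: {C}
read q: {D}
read p: {B, C}
read p: {A, B, E}
read p: {A, B, C, D, E}
read p: {A, B, C, D, E}
Final reachable set {A, B, C, D, E} has 5 states.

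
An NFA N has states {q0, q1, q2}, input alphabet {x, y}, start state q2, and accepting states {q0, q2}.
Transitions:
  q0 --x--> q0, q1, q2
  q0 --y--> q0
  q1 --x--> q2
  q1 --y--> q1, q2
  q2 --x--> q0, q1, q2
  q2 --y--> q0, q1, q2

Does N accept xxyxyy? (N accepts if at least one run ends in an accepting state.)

Start: {q2}
read x: {q0, q1, q2}
read x: {q0, q1, q2}
read y: {q0, q1, q2}
read x: {q0, q1, q2}
read y: {q0, q1, q2}
read y: {q0, q1, q2}
Reachable ∩ accepting = {q0, q2} — nonempty.

accepted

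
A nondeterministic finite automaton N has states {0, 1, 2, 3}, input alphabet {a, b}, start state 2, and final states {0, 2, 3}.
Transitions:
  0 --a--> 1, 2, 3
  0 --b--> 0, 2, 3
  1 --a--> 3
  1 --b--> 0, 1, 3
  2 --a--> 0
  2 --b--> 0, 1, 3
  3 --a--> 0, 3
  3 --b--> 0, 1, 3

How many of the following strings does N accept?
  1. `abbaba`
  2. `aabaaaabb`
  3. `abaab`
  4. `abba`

`abbaba`: accepted
`aabaaaabb`: accepted
`abaab`: accepted
`abba`: accepted

4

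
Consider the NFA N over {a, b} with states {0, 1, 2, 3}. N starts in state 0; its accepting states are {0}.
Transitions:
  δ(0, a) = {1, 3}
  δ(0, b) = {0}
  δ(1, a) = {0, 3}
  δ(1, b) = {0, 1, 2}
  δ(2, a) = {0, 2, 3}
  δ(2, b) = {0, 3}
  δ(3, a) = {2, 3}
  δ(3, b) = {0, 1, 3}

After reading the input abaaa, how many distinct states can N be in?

Start: {0}
read a: {1, 3}
read b: {0, 1, 2, 3}
read a: {0, 1, 2, 3}
read a: {0, 1, 2, 3}
read a: {0, 1, 2, 3}
Final reachable set {0, 1, 2, 3} has 4 states.

4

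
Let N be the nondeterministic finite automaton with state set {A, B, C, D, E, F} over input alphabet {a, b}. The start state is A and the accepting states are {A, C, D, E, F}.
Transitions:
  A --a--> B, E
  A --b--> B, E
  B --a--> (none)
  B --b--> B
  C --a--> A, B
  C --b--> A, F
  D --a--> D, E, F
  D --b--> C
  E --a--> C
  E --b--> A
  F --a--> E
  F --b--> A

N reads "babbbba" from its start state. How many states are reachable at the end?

3

Start: {A}
read b: {B, E}
read a: {C}
read b: {A, F}
read b: {A, B, E}
read b: {A, B, E}
read b: {A, B, E}
read a: {B, C, E}
Final reachable set {B, C, E} has 3 states.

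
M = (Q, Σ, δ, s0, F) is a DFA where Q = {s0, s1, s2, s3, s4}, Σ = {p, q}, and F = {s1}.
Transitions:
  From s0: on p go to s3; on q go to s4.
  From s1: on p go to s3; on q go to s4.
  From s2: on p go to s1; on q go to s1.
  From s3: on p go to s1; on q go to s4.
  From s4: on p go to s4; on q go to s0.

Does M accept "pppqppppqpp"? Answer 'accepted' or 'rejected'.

s0 --p--> s3
s3 --p--> s1
s1 --p--> s3
s3 --q--> s4
s4 --p--> s4
s4 --p--> s4
s4 --p--> s4
s4 --p--> s4
s4 --q--> s0
s0 --p--> s3
s3 --p--> s1
End in state s1, which is an accepting state.

accepted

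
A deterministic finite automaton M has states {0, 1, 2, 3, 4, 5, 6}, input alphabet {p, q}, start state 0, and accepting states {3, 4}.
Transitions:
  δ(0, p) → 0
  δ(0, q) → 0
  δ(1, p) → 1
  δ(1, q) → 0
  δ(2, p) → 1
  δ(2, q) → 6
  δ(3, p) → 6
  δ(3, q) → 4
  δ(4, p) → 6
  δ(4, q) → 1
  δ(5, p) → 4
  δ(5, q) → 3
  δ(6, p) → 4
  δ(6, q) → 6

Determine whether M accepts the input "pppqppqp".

rejected

0 --p--> 0
0 --p--> 0
0 --p--> 0
0 --q--> 0
0 --p--> 0
0 --p--> 0
0 --q--> 0
0 --p--> 0
End in state 0, which is not an accepting state.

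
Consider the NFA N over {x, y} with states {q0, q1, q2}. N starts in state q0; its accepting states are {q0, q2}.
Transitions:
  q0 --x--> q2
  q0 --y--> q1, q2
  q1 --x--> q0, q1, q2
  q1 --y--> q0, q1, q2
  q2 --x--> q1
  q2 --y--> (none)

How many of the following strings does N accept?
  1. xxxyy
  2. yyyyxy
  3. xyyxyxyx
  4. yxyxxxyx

xxxyy: accepted
yyyyxy: accepted
xyyxyxyx: rejected
yxyxxxyx: accepted

3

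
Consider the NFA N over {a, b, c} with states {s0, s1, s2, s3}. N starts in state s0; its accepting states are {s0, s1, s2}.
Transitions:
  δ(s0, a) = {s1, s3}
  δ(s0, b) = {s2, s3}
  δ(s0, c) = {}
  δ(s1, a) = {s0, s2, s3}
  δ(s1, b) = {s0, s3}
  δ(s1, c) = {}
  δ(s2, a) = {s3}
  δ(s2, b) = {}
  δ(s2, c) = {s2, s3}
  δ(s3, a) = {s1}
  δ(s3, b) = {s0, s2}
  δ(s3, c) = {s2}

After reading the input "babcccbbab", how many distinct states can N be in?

3

Start: {s0}
read b: {s2, s3}
read a: {s1, s3}
read b: {s0, s2, s3}
read c: {s2, s3}
read c: {s2, s3}
read c: {s2, s3}
read b: {s0, s2}
read b: {s2, s3}
read a: {s1, s3}
read b: {s0, s2, s3}
Final reachable set {s0, s2, s3} has 3 states.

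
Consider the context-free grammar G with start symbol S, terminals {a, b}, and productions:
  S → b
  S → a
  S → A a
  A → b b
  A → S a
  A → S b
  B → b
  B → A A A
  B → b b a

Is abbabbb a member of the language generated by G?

no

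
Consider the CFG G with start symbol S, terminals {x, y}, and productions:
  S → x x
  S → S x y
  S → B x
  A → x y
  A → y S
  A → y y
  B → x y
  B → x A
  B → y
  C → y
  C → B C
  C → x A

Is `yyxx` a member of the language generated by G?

no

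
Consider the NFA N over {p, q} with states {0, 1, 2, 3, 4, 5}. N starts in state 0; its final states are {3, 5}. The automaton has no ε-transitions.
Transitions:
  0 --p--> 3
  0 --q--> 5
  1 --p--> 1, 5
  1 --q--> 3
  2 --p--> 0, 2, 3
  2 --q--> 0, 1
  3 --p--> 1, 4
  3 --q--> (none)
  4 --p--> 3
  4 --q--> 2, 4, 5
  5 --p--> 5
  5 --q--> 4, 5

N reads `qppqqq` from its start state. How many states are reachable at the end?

5

Start: {0}
read q: {5}
read p: {5}
read p: {5}
read q: {4, 5}
read q: {2, 4, 5}
read q: {0, 1, 2, 4, 5}
Final reachable set {0, 1, 2, 4, 5} has 5 states.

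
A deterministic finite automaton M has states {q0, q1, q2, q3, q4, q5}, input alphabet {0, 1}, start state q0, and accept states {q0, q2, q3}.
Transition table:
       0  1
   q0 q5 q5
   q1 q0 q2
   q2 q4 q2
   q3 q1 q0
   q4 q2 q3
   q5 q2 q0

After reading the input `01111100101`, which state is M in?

q0 --0--> q5
q5 --1--> q0
q0 --1--> q5
q5 --1--> q0
q0 --1--> q5
q5 --1--> q0
q0 --0--> q5
q5 --0--> q2
q2 --1--> q2
q2 --0--> q4
q4 --1--> q3

q3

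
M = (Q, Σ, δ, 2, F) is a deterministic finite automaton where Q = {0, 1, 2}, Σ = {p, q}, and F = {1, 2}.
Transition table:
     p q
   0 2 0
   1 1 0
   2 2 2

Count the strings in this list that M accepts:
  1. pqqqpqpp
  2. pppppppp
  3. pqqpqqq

pqqqpqpp: accepted
pppppppp: accepted
pqqpqqq: accepted

3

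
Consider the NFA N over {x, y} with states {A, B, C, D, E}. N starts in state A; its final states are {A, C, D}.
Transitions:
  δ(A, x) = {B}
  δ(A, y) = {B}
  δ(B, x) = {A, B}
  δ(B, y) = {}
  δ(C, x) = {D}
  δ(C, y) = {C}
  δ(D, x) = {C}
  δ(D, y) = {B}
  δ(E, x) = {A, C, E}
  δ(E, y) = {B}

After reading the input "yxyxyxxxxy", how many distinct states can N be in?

Start: {A}
read y: {B}
read x: {A, B}
read y: {B}
read x: {A, B}
read y: {B}
read x: {A, B}
read x: {A, B}
read x: {A, B}
read x: {A, B}
read y: {B}
Final reachable set {B} has 1 state.

1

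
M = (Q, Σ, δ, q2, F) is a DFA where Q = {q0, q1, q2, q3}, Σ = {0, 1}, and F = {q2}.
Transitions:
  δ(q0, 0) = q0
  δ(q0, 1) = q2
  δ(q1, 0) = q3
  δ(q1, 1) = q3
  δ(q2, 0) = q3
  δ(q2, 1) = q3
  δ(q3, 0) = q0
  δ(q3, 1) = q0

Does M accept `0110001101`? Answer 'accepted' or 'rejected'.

q2 --0--> q3
q3 --1--> q0
q0 --1--> q2
q2 --0--> q3
q3 --0--> q0
q0 --0--> q0
q0 --1--> q2
q2 --1--> q3
q3 --0--> q0
q0 --1--> q2
End in state q2, which is an accepting state.

accepted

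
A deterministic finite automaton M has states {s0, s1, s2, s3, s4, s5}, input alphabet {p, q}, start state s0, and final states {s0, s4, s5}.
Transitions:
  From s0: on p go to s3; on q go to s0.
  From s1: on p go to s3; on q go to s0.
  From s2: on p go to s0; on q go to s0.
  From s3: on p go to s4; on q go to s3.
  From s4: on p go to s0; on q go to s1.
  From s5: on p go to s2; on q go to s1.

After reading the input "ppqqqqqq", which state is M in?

s0 --p--> s3
s3 --p--> s4
s4 --q--> s1
s1 --q--> s0
s0 --q--> s0
s0 --q--> s0
s0 --q--> s0
s0 --q--> s0

s0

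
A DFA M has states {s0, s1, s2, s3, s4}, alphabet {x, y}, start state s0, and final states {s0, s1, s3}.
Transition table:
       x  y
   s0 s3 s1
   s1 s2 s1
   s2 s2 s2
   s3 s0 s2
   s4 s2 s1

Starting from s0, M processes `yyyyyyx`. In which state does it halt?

s2

s0 --y--> s1
s1 --y--> s1
s1 --y--> s1
s1 --y--> s1
s1 --y--> s1
s1 --y--> s1
s1 --x--> s2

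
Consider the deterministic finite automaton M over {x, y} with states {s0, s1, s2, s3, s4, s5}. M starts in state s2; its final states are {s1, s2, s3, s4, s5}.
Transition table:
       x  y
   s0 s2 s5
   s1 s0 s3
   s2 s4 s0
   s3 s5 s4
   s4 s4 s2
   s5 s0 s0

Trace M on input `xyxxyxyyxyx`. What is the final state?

s2 --x--> s4
s4 --y--> s2
s2 --x--> s4
s4 --x--> s4
s4 --y--> s2
s2 --x--> s4
s4 --y--> s2
s2 --y--> s0
s0 --x--> s2
s2 --y--> s0
s0 --x--> s2

s2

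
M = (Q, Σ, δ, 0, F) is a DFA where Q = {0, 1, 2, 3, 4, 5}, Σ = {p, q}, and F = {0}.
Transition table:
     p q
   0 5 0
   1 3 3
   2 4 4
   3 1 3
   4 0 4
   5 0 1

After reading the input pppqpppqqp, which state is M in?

0 --p--> 5
5 --p--> 0
0 --p--> 5
5 --q--> 1
1 --p--> 3
3 --p--> 1
1 --p--> 3
3 --q--> 3
3 --q--> 3
3 --p--> 1

1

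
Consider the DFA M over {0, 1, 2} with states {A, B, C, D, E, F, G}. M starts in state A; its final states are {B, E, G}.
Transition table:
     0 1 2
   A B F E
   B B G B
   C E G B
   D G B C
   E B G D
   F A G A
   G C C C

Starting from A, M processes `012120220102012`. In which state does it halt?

A --0--> B
B --1--> G
G --2--> C
C --1--> G
G --2--> C
C --0--> E
E --2--> D
D --2--> C
C --0--> E
E --1--> G
G --0--> C
C --2--> B
B --0--> B
B --1--> G
G --2--> C

C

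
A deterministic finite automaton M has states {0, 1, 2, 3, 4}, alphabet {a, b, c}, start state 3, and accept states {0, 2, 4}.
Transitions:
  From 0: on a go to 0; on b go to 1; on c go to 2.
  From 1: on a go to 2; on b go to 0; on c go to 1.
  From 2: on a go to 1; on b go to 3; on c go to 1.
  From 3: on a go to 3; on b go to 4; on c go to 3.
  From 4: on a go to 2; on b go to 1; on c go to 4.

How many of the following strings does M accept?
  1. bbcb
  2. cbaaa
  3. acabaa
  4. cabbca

3

bbcb: accepted
cbaaa: accepted
acabaa: rejected
cabbca: accepted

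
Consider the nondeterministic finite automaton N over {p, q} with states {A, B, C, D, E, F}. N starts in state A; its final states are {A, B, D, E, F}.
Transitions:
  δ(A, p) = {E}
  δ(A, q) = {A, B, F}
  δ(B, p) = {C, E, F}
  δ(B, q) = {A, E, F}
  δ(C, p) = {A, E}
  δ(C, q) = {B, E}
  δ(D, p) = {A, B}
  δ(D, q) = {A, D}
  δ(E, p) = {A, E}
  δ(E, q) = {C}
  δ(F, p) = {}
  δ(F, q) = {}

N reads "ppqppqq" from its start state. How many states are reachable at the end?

Start: {A}
read p: {E}
read p: {A, E}
read q: {A, B, C, F}
read p: {A, C, E, F}
read p: {A, E}
read q: {A, B, C, F}
read q: {A, B, E, F}
Final reachable set {A, B, E, F} has 4 states.

4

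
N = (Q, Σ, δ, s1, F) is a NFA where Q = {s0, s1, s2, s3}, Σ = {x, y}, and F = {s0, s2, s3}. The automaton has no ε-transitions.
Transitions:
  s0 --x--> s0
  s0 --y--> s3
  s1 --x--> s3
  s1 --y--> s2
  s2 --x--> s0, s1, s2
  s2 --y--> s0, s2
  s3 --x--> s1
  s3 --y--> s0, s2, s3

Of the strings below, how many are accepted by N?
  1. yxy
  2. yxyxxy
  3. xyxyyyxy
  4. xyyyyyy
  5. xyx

5

yxy: accepted
yxyxxy: accepted
xyxyyyxy: accepted
xyyyyyy: accepted
xyx: accepted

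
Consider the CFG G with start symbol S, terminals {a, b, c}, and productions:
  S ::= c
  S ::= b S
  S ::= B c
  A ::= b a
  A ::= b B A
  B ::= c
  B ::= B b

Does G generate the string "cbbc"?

yes

S ⇒ Bc ⇒ Bbc ⇒ Bbbc ⇒ cbbc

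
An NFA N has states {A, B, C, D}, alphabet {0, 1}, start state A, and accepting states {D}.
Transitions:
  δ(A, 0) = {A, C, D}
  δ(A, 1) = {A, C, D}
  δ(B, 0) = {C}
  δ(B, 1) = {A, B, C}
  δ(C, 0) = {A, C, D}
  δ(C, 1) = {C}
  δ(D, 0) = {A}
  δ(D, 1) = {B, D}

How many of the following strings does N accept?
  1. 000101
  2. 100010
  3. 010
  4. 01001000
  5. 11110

5

000101: accepted
100010: accepted
010: accepted
01001000: accepted
11110: accepted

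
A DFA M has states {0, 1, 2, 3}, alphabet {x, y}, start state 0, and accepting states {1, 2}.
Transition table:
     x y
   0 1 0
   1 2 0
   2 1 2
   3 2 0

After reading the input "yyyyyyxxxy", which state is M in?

0

0 --y--> 0
0 --y--> 0
0 --y--> 0
0 --y--> 0
0 --y--> 0
0 --y--> 0
0 --x--> 1
1 --x--> 2
2 --x--> 1
1 --y--> 0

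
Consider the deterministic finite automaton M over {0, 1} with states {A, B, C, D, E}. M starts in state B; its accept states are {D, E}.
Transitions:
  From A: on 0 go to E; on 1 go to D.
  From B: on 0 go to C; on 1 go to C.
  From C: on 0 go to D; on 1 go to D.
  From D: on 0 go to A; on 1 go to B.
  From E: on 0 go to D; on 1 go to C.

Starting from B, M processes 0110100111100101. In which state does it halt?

B --0--> C
C --1--> D
D --1--> B
B --0--> C
C --1--> D
D --0--> A
A --0--> E
E --1--> C
C --1--> D
D --1--> B
B --1--> C
C --0--> D
D --0--> A
A --1--> D
D --0--> A
A --1--> D

D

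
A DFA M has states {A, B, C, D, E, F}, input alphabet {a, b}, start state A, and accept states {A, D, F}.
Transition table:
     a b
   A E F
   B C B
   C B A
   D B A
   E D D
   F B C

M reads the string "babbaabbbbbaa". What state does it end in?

B

A --b--> F
F --a--> B
B --b--> B
B --b--> B
B --a--> C
C --a--> B
B --b--> B
B --b--> B
B --b--> B
B --b--> B
B --b--> B
B --a--> C
C --a--> B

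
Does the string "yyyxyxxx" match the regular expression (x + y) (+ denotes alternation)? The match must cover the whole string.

no

Neither x nor y matches yyyxyxxx.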